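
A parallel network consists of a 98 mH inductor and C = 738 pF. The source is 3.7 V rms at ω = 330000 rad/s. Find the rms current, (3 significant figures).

X_L = ωL = 32300 Ω
X_C = 1/(ωC) = 4110 Ω
Parallel: admittances add. Y = 1/(jωL) + jωC
Y = (0 + j0.000213) S
|Y| = 0.000213 S → |Z| = 1/|Y| = 4700 Ω, ∠Z = −∠Y = -90.0°
I = V/|Z| = 3.7/4700 = 787 μA

787 μA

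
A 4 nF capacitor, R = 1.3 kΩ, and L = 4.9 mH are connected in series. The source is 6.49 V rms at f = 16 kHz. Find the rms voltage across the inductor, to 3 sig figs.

1.34 V

ω = 2πf = 100500 rad/s
X_L = ωL = 493 Ω
X_C = 1/(ωC) = 2490 Ω
Net reactance X = X_L − X_C = -1990 Ω
Z = 1300 − j1990 Ω
|Z| = √(1300² + 1990²) = 2380 Ω
I = V/|Z| = 2.73 mA
V_L = I·|Z_L| = 0.00273 × 493 = 1.34 V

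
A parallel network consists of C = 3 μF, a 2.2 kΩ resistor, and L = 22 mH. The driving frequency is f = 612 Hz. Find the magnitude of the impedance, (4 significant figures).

ω = 2πf = 3845 rad/s
X_L = ωL = 84.60 Ω
X_C = 1/(ωC) = 86.69 Ω
Parallel: admittances add. Y = 1/R + 1/(jωL) + jωC
Y = (0.0004545 − j0.0002848) S
|Y| = 0.0005364 S → |Z| = 1/|Y| = 1864 Ω, ∠Z = −∠Y = 32.07°

1864 Ω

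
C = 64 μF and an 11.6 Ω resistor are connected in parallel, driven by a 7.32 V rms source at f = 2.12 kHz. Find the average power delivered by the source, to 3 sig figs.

4.62 W

ω = 2πf = 13320 rad/s
X_C = 1/(ωC) = 1.17 Ω
Parallel: admittances add. Y = 1/R + jωC
Y = (0.0862 + j0.853) S
|Y| = 0.857 S → |Z| = 1/|Y| = 1.17 Ω, ∠Z = −∠Y = -84.2°
I = V/|Z| = 6.27 A
P = VI cos φ = 7.32 × 6.27 × cos(-84.2°) = 4.62 W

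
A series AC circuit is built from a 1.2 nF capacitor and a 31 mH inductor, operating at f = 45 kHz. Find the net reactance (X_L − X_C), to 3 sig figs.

ω = 2πf = 282700 rad/s
X_L = ωL = 8770 Ω
X_C = 1/(ωC) = 2950 Ω
X = 8770 − 2950 = 5820 Ω

5820 Ω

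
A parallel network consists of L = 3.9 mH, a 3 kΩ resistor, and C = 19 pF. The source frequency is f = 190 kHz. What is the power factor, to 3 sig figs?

ω = 2πf = 1.194e+06 rad/s
X_L = ωL = 4660 Ω
X_C = 1/(ωC) = 44100 Ω
Parallel: admittances add. Y = 1/R + 1/(jωL) + jωC
Y = (0.000333 − j0.000192) S
|Y| = 0.000385 S → |Z| = 1/|Y| = 2600 Ω, ∠Z = −∠Y = 30.0°
cos φ = cos(30.0°) = 0.866

0.866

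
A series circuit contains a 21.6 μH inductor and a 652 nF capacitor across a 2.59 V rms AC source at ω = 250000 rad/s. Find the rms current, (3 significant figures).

3.52 A

X_L = ωL = 5.40 Ω
X_C = 1/(ωC) = 6.13 Ω
Net reactance X = X_L − X_C = -0.735 Ω
Z = − j0.735 Ω
|Z| = √(0² + 0.735²) = 0.735 Ω
I = V/|Z| = 2.59/0.735 = 3.52 A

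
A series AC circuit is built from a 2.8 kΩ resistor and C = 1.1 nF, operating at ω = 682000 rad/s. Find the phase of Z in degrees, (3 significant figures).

X_C = 1/(ωC) = 1330 Ω
Z = 2800 − j1330 Ω
|Z| = √(2800² + 1330²) = 3100 Ω
∠Z = arctan(-1330/2800) = -25.5°

-25.5°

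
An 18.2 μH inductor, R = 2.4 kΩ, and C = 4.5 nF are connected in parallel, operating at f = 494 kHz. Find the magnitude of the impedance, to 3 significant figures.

ω = 2πf = 3.104e+06 rad/s
X_L = ωL = 56.5 Ω
X_C = 1/(ωC) = 71.6 Ω
Parallel: admittances add. Y = 1/R + 1/(jωL) + jωC
Y = (0.000417 − j0.00373) S
|Y| = 0.00376 S → |Z| = 1/|Y| = 266 Ω, ∠Z = −∠Y = 83.6°

266 Ω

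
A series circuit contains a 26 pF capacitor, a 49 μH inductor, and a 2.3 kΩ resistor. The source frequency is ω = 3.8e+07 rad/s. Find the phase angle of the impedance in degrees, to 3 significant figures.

X_L = ωL = 1860 Ω
X_C = 1/(ωC) = 1010 Ω
Net reactance X = X_L − X_C = 850 Ω
Z = 2300 + j850 Ω
|Z| = √(2300² + 850²) = 2450 Ω
∠Z = arctan(850/2300) = 20.3°

20.3°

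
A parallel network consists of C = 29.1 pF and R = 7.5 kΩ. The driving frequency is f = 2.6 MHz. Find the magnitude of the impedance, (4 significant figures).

ω = 2πf = 1.634e+07 rad/s
X_C = 1/(ωC) = 2104 Ω
Parallel: admittances add. Y = 1/R + jωC
Y = (0.0001333 + j0.0004754) S
|Y| = 0.0004937 S → |Z| = 1/|Y| = 2025 Ω, ∠Z = −∠Y = -74.33°

2025 Ω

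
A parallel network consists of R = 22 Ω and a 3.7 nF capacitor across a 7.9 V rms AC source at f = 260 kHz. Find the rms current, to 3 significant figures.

ω = 2πf = 1.634e+06 rad/s
X_C = 1/(ωC) = 165 Ω
Parallel: admittances add. Y = 1/R + jωC
Y = (0.0455 + j0.00604) S
|Y| = 0.0459 S → |Z| = 1/|Y| = 21.8 Ω, ∠Z = −∠Y = -7.57°
I = V/|Z| = 7.9/21.8 = 362 mA

362 mA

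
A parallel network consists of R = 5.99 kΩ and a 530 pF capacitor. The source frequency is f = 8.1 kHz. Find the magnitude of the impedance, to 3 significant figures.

5910 Ω

ω = 2πf = 50890 rad/s
X_C = 1/(ωC) = 37100 Ω
Parallel: admittances add. Y = 1/R + jωC
Y = (0.000167 + j2.7e-05) S
|Y| = 0.000169 S → |Z| = 1/|Y| = 5910 Ω, ∠Z = −∠Y = -9.18°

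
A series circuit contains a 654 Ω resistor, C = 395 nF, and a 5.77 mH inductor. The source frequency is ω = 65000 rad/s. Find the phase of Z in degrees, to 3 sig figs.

27.2°

X_L = ωL = 375 Ω
X_C = 1/(ωC) = 38.9 Ω
Net reactance X = X_L − X_C = 336 Ω
Z = 654 + j336 Ω
|Z| = √(654² + 336²) = 735 Ω
∠Z = arctan(336/654) = 27.2°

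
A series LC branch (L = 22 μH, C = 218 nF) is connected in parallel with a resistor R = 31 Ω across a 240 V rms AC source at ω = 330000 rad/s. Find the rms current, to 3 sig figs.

X_L = ωL = 7.26 Ω
X_C = 1/(ωC) = 13.9 Ω
Branch 1: Z₁ = R = 31.0 Ω
Branch 2 (series LC): Z₂ = j(X_L − X_C) = −j6.64 Ω
Parallel: Z = Z₁Z₂/(Z₁+Z₂), |Z| = 6.49 Ω, ∠Z = -77.9°
I = V/|Z| = 240/6.49 = 37.0 A

37.0 A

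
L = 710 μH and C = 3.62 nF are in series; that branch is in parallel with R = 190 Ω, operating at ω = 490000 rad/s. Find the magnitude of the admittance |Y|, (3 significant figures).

X_L = ωL = 348 Ω
X_C = 1/(ωC) = 564 Ω
Branch 1: Z₁ = R = 190 Ω
Branch 2 (series LC): Z₂ = j(X_L − X_C) = −j216 Ω
Parallel: Z = Z₁Z₂/(Z₁+Z₂), |Z| = 143 Ω, ∠Z = -41.4°
|Y| = 1/|Z| = 7.01 mS

7.01 mS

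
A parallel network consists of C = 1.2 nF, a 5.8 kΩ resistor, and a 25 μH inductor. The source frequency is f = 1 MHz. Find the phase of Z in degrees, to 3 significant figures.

-81.6°

ω = 2πf = 6.283e+06 rad/s
X_L = ωL = 157 Ω
X_C = 1/(ωC) = 133 Ω
Parallel: admittances add. Y = 1/R + 1/(jωL) + jωC
Y = (0.000172 + j0.00117) S
|Y| = 0.00119 S → |Z| = 1/|Y| = 843 Ω, ∠Z = −∠Y = -81.6°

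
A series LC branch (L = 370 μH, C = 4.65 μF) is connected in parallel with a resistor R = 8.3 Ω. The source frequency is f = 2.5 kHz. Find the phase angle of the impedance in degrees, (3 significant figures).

ω = 2πf = 15710 rad/s
X_L = ωL = 5.81 Ω
X_C = 1/(ωC) = 13.7 Ω
Branch 1: Z₁ = R = 8.30 Ω
Branch 2 (series LC): Z₂ = j(X_L − X_C) = −j7.88 Ω
Parallel: Z = Z₁Z₂/(Z₁+Z₂), |Z| = 5.71 Ω, ∠Z = -46.5°

-46.5°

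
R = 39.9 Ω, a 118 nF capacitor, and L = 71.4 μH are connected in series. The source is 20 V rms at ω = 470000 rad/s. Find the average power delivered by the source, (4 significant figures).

8.707 W

X_L = ωL = 33.56 Ω
X_C = 1/(ωC) = 18.03 Ω
Net reactance X = X_L − X_C = 15.53 Ω
Z = 39.90 + j15.53 Ω
|Z| = √(39.90² + 15.53²) = 42.81 Ω
∠Z = arctan(15.53/39.90) = 21.26°
I = V/|Z| = 467.1 mA
P = VI cos φ = 20 × 0.4671 × cos(21.26°) = 8.707 W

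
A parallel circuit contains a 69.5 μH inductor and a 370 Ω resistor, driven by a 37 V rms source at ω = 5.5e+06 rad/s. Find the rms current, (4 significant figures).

139.2 mA

X_L = ωL = 382.2 Ω
Parallel: admittances add. Y = 1/R + 1/(jωL)
Y = (0.002703 − j0.002616) S
|Y| = 0.003761 S → |Z| = 1/|Y| = 265.9 Ω, ∠Z = −∠Y = 44.07°
I = V/|Z| = 37/265.9 = 139.2 mA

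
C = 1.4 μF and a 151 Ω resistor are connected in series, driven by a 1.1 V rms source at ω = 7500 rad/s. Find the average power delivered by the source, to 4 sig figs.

5.733 mW

X_C = 1/(ωC) = 95.24 Ω
Z = 151.0 − j95.24 Ω
|Z| = √(151.0² + 95.24²) = 178.5 Ω
∠Z = arctan(-95.24/151.0) = -32.24°
I = V/|Z| = 6.162 mA
P = VI cos φ = 1.1 × 0.006162 × cos(-32.24°) = 5.733 mW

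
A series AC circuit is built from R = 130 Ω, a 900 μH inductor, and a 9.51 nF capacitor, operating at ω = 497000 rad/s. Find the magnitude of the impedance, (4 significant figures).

269.2 Ω

X_L = ωL = 447.3 Ω
X_C = 1/(ωC) = 211.6 Ω
Net reactance X = X_L − X_C = 235.7 Ω
Z = 130.0 + j235.7 Ω
|Z| = √(130.0² + 235.7²) = 269.2 Ω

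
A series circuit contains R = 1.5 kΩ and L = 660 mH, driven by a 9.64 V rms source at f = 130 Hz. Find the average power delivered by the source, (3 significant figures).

ω = 2πf = 816.8 rad/s
X_L = ωL = 539 Ω
Z = 1500 + j539 Ω
|Z| = √(1500² + 539²) = 1590 Ω
∠Z = arctan(539/1500) = 19.8°
I = V/|Z| = 6.05 mA
P = VI cos φ = 9.64 × 0.00605 × cos(19.8°) = 54.9 mW

54.9 mW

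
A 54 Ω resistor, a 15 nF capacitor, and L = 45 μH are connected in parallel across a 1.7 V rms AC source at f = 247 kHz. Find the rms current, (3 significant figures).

35.0 mA

ω = 2πf = 1.552e+06 rad/s
X_L = ωL = 69.8 Ω
X_C = 1/(ωC) = 43.0 Ω
Parallel: admittances add. Y = 1/R + 1/(jωL) + jωC
Y = (0.0185 + j0.00896) S
|Y| = 0.0206 S → |Z| = 1/|Y| = 48.6 Ω, ∠Z = −∠Y = -25.8°
I = V/|Z| = 1.7/48.6 = 35.0 mA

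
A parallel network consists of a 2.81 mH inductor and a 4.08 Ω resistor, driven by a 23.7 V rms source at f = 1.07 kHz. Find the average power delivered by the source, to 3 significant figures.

138 W

ω = 2πf = 6723 rad/s
X_L = ωL = 18.9 Ω
Parallel: admittances add. Y = 1/R + 1/(jωL)
Y = (0.245 − j0.0529) S
|Y| = 0.251 S → |Z| = 1/|Y| = 3.99 Ω, ∠Z = −∠Y = 12.2°
I = V/|Z| = 5.94 A
P = VI cos φ = 23.7 × 5.94 × cos(12.2°) = 138 W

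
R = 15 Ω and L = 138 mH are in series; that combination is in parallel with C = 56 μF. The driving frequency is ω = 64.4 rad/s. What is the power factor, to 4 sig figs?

X_L = ωL = 8.887 Ω
X_C = 1/(ωC) = 277.3 Ω
Branch 1 (R+jX_L): Z₁ = 15.00 + j8.887 Ω, |Z₁| = 17.44 Ω
Branch 2 (−jX_C): Z₂ = −j277.3 Ω
Parallel: Z = Z₁Z₂/(Z₁+Z₂), |Z| = 17.98 Ω, ∠Z = 27.45°
cos φ = cos(27.45°) = 0.8874

0.8874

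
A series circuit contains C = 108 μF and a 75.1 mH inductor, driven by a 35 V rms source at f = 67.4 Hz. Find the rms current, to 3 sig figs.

3.52 A

ω = 2πf = 423.5 rad/s
X_L = ωL = 31.8 Ω
X_C = 1/(ωC) = 21.9 Ω
Net reactance X = X_L − X_C = 9.94 Ω
Z = j9.94 Ω
|Z| = √(0² + 9.94²) = 9.94 Ω
I = V/|Z| = 35/9.94 = 3.52 A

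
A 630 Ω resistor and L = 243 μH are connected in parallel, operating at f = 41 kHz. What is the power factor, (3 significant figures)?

ω = 2πf = 257600 rad/s
X_L = ωL = 62.6 Ω
Parallel: admittances add. Y = 1/R + 1/(jωL)
Y = (0.00159 − j0.0160) S
|Y| = 0.0161 S → |Z| = 1/|Y| = 62.3 Ω, ∠Z = −∠Y = 84.3°
cos φ = cos(84.3°) = 0.0989

0.0989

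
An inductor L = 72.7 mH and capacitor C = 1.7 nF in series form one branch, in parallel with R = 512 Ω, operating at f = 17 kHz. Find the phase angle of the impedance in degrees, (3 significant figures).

12.8°

ω = 2πf = 106800 rad/s
X_L = ωL = 7770 Ω
X_C = 1/(ωC) = 5510 Ω
Branch 1: Z₁ = R = 512 Ω
Branch 2 (series LC): Z₂ = j(X_L − X_C) = j2260 Ω
Parallel: Z = Z₁Z₂/(Z₁+Z₂), |Z| = 499 Ω, ∠Z = 12.8°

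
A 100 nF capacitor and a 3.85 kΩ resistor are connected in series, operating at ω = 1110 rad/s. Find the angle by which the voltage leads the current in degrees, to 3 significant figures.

X_C = 1/(ωC) = 9010 Ω
Z = 3850 − j9010 Ω
|Z| = √(3850² + 9010²) = 9800 Ω
∠Z = arctan(-9010/3850) = -66.9°

-66.9°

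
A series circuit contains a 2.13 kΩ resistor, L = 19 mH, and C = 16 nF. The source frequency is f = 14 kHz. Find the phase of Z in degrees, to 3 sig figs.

24.3°

ω = 2πf = 87960 rad/s
X_L = ωL = 1670 Ω
X_C = 1/(ωC) = 711 Ω
Net reactance X = X_L − X_C = 961 Ω
Z = 2130 + j961 Ω
|Z| = √(2130² + 961²) = 2340 Ω
∠Z = arctan(961/2130) = 24.3°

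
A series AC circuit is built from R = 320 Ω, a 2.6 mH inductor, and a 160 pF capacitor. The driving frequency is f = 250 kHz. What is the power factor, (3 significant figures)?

ω = 2πf = 1.571e+06 rad/s
X_L = ωL = 4080 Ω
X_C = 1/(ωC) = 3980 Ω
Net reactance X = X_L − X_C = 105 Ω
Z = 320 + j105 Ω
|Z| = √(320² + 105²) = 337 Ω
∠Z = arctan(105/320) = 18.2°
cos φ = cos(18.2°) = 0.950

0.950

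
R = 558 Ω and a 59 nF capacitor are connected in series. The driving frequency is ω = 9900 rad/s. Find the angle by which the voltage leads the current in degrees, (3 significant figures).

X_C = 1/(ωC) = 1710 Ω
Z = 558 − j1710 Ω
|Z| = √(558² + 1710²) = 1800 Ω
∠Z = arctan(-1710/558) = -71.9°

-71.9°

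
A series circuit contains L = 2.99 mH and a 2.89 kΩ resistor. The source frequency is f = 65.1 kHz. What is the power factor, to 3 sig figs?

0.921

ω = 2πf = 409000 rad/s
X_L = ωL = 1220 Ω
Z = 2890 + j1220 Ω
|Z| = √(2890² + 1220²) = 3140 Ω
∠Z = arctan(1220/2890) = 22.9°
cos φ = cos(22.9°) = 0.921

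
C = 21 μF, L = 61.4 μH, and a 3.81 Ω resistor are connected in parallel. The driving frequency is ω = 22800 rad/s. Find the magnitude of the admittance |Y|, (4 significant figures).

352.6 mS

X_L = ωL = 1.400 Ω
X_C = 1/(ωC) = 2.089 Ω
Parallel: admittances add. Y = 1/R + 1/(jωL) + jωC
Y = (0.2625 − j0.2355) S
|Y| = 0.3526 S → |Z| = 1/|Y| = 2.836 Ω, ∠Z = −∠Y = 41.90°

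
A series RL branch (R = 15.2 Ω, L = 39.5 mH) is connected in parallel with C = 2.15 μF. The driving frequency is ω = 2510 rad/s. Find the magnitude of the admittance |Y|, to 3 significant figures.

4.71 mS

X_L = ωL = 99.1 Ω
X_C = 1/(ωC) = 185 Ω
Branch 1 (R+jX_L): Z₁ = 15.2 + j99.1 Ω, |Z₁| = 100 Ω
Branch 2 (−jX_C): Z₂ = −j185 Ω
Parallel: Z = Z₁Z₂/(Z₁+Z₂), |Z| = 212 Ω, ∠Z = 71.3°
|Y| = 1/|Z| = 4.71 mS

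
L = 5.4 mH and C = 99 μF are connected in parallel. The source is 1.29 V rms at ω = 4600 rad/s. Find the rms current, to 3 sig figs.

536 mA

X_L = ωL = 24.8 Ω
X_C = 1/(ωC) = 2.20 Ω
Parallel: admittances add. Y = 1/(jωL) + jωC
Y = (0 + j0.415) S
|Y| = 0.415 S → |Z| = 1/|Y| = 2.41 Ω, ∠Z = −∠Y = -90.0°
I = V/|Z| = 1.29/2.41 = 536 mA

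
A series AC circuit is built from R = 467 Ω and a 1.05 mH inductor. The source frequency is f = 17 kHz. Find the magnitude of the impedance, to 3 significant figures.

480 Ω

ω = 2πf = 106800 rad/s
X_L = ωL = 112 Ω
Z = 467 + j112 Ω
|Z| = √(467² + 112²) = 480 Ω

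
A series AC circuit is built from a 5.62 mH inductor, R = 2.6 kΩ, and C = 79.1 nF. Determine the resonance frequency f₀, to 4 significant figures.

7.549 kHz

ω₀ = 1/√(LC) = 1/√(0.00562 × 7.91e-08) = 47430 rad/s
f₀ = ω₀/(2π) = 7.549 kHz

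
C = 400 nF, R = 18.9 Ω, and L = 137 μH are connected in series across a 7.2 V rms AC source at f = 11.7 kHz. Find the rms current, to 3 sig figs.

ω = 2πf = 73510 rad/s
X_L = ωL = 10.1 Ω
X_C = 1/(ωC) = 34.0 Ω
Net reactance X = X_L − X_C = -23.9 Ω
Z = 18.9 − j23.9 Ω
|Z| = √(18.9² + 23.9²) = 30.5 Ω
I = V/|Z| = 7.2/30.5 = 236 mA

236 mA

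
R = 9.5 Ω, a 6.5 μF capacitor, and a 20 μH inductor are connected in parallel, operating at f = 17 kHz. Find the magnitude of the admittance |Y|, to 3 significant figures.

249 mS

ω = 2πf = 106800 rad/s
X_L = ωL = 2.14 Ω
X_C = 1/(ωC) = 1.44 Ω
Parallel: admittances add. Y = 1/R + 1/(jωL) + jωC
Y = (0.105 + j0.226) S
|Y| = 0.249 S → |Z| = 1/|Y| = 4.01 Ω, ∠Z = −∠Y = -65.0°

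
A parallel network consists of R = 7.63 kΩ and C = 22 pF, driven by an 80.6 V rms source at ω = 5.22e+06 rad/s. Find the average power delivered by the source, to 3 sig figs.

851 mW

X_C = 1/(ωC) = 8710 Ω
Parallel: admittances add. Y = 1/R + jωC
Y = (0.000131 + j0.000115) S
|Y| = 0.000174 S → |Z| = 1/|Y| = 5740 Ω, ∠Z = −∠Y = -41.2°
I = V/|Z| = 14.0 mA
P = VI cos φ = 80.6 × 0.0140 × cos(-41.2°) = 851 mW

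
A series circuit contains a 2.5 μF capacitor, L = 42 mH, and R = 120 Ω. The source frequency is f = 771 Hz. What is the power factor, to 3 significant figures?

0.704

ω = 2πf = 4844 rad/s
X_L = ωL = 203 Ω
X_C = 1/(ωC) = 82.6 Ω
Net reactance X = X_L − X_C = 121 Ω
Z = 120 + j121 Ω
|Z| = √(120² + 121²) = 170 Ω
∠Z = arctan(121/120) = 45.2°
cos φ = cos(45.2°) = 0.704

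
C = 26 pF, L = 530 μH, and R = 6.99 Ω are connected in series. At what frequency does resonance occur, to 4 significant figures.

1.356 MHz

ω₀ = 1/√(LC) = 1/√(0.00053 × 2.6e-11) = 8.519e+06 rad/s
f₀ = ω₀/(2π) = 1.356 MHz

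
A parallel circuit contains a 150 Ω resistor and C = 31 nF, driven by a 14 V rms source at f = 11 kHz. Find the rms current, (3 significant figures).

98.0 mA

ω = 2πf = 69120 rad/s
X_C = 1/(ωC) = 467 Ω
Parallel: admittances add. Y = 1/R + jωC
Y = (0.00667 + j0.00214) S
|Y| = 0.00700 S → |Z| = 1/|Y| = 143 Ω, ∠Z = −∠Y = -17.8°
I = V/|Z| = 14/143 = 98.0 mA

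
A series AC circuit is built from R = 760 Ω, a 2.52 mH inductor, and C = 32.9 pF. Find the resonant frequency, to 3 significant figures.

ω₀ = 1/√(LC) = 1/√(0.00252 × 3.29e-11) = 3.473e+06 rad/s
f₀ = ω₀/(2π) = 553 kHz

553 kHz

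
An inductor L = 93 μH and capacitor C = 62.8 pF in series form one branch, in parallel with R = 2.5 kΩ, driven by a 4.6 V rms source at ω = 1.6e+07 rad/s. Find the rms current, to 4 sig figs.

X_L = ωL = 1488 Ω
X_C = 1/(ωC) = 995.2 Ω
Branch 1: Z₁ = R = 2500 Ω
Branch 2 (series LC): Z₂ = j(X_L − X_C) = j492.8 Ω
Parallel: Z = Z₁Z₂/(Z₁+Z₂), |Z| = 483.5 Ω, ∠Z = 78.85°
I = V/|Z| = 4.6/483.5 = 9.514 mA

9.514 mA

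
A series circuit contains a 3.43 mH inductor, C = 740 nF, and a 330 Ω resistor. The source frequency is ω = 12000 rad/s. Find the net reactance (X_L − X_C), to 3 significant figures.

X_L = ωL = 41.2 Ω
X_C = 1/(ωC) = 113 Ω
X = 41.2 − 113 = -71.5 Ω

-71.5 Ω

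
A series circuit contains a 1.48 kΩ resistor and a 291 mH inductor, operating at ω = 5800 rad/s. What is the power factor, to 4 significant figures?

0.6593

X_L = ωL = 1688 Ω
Z = 1480 + j1688 Ω
|Z| = √(1480² + 1688²) = 2245 Ω
∠Z = arctan(1688/1480) = 48.75°
cos φ = cos(48.75°) = 0.6593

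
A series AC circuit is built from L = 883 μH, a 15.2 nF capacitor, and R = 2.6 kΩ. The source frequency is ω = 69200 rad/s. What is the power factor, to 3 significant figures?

X_L = ωL = 61.1 Ω
X_C = 1/(ωC) = 951 Ω
Net reactance X = X_L − X_C = -890 Ω
Z = 2600 − j890 Ω
|Z| = √(2600² + 890²) = 2750 Ω
∠Z = arctan(-890/2600) = -18.9°
cos φ = cos(-18.9°) = 0.946

0.946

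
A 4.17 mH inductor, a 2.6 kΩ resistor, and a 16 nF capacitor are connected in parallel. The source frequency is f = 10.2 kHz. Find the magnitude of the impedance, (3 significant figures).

364 Ω

ω = 2πf = 64090 rad/s
X_L = ωL = 267 Ω
X_C = 1/(ωC) = 975 Ω
Parallel: admittances add. Y = 1/R + 1/(jωL) + jωC
Y = (0.000385 − j0.00272) S
|Y| = 0.00274 S → |Z| = 1/|Y| = 364 Ω, ∠Z = −∠Y = 81.9°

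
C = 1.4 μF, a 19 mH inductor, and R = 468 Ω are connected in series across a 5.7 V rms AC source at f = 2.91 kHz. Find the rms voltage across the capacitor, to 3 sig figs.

0.397 V

ω = 2πf = 18280 rad/s
X_L = ωL = 347 Ω
X_C = 1/(ωC) = 39.1 Ω
Net reactance X = X_L − X_C = 308 Ω
Z = 468 + j308 Ω
|Z| = √(468² + 308²) = 560 Ω
I = V/|Z| = 10.2 mA
V_C = I·|Z_C| = 0.0102 × 39.1 = 0.397 V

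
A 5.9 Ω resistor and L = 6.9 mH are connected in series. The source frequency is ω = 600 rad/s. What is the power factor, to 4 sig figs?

0.8186

X_L = ωL = 4.140 Ω
Z = 5.900 + j4.140 Ω
|Z| = √(5.900² + 4.140²) = 7.208 Ω
∠Z = arctan(4.140/5.900) = 35.06°
cos φ = cos(35.06°) = 0.8186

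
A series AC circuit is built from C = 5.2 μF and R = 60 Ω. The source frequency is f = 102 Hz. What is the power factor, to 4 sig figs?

0.1961

ω = 2πf = 640.9 rad/s
X_C = 1/(ωC) = 300.1 Ω
Z = 60.00 − j300.1 Ω
|Z| = √(60.00² + 300.1²) = 306.0 Ω
∠Z = arctan(-300.1/60.00) = -78.69°
cos φ = cos(-78.69°) = 0.1961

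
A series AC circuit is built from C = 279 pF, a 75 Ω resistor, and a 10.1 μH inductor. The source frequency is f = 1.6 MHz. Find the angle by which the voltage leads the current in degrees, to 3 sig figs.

-73.6°

ω = 2πf = 1.005e+07 rad/s
X_L = ωL = 102 Ω
X_C = 1/(ωC) = 357 Ω
Net reactance X = X_L − X_C = -255 Ω
Z = 75.0 − j255 Ω
|Z| = √(75.0² + 255²) = 266 Ω
∠Z = arctan(-255/75.0) = -73.6°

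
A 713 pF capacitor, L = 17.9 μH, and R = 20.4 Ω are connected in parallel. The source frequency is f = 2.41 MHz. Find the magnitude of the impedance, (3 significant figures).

ω = 2πf = 1.514e+07 rad/s
X_L = ωL = 271 Ω
X_C = 1/(ωC) = 92.6 Ω
Parallel: admittances add. Y = 1/R + 1/(jωL) + jωC
Y = (0.0490 + j0.00711) S
|Y| = 0.0495 S → |Z| = 1/|Y| = 20.2 Ω, ∠Z = −∠Y = -8.25°

20.2 Ω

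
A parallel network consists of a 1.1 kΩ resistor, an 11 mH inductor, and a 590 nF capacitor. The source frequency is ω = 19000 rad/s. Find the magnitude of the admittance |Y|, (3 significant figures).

6.49 mS

X_L = ωL = 209 Ω
X_C = 1/(ωC) = 89.2 Ω
Parallel: admittances add. Y = 1/R + 1/(jωL) + jωC
Y = (0.000909 + j0.00643) S
|Y| = 0.00649 S → |Z| = 1/|Y| = 154 Ω, ∠Z = −∠Y = -81.9°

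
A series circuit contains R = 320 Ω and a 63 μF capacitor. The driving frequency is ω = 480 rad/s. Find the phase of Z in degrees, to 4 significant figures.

X_C = 1/(ωC) = 33.07 Ω
Z = 320.0 − j33.07 Ω
|Z| = √(320.0² + 33.07²) = 321.7 Ω
∠Z = arctan(-33.07/320.0) = -5.900°

-5.900°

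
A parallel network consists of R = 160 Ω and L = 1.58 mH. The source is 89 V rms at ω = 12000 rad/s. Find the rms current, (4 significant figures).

4.727 A

X_L = ωL = 18.96 Ω
Parallel: admittances add. Y = 1/R + 1/(jωL)
Y = (0.006250 − j0.05274) S
|Y| = 0.05311 S → |Z| = 1/|Y| = 18.83 Ω, ∠Z = −∠Y = 83.24°
I = V/|Z| = 89/18.83 = 4.727 A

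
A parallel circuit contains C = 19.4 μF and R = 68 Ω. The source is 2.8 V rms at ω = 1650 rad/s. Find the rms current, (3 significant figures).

X_C = 1/(ωC) = 31.2 Ω
Parallel: admittances add. Y = 1/R + jωC
Y = (0.0147 + j0.0320) S
|Y| = 0.0352 S → |Z| = 1/|Y| = 28.4 Ω, ∠Z = −∠Y = -65.3°
I = V/|Z| = 2.8/28.4 = 98.6 mA

98.6 mA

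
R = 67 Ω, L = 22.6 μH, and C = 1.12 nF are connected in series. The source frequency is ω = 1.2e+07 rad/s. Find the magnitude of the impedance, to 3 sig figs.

X_L = ωL = 271 Ω
X_C = 1/(ωC) = 74.4 Ω
Net reactance X = X_L − X_C = 197 Ω
Z = 67.0 + j197 Ω
|Z| = √(67.0² + 197²) = 208 Ω

208 Ω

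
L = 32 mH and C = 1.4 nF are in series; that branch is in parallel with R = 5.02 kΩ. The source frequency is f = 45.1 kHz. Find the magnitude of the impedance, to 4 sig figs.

3984 Ω

ω = 2πf = 283400 rad/s
X_L = ωL = 9068 Ω
X_C = 1/(ωC) = 2521 Ω
Branch 1: Z₁ = R = 5020 Ω
Branch 2 (series LC): Z₂ = j(X_L − X_C) = j6547 Ω
Parallel: Z = Z₁Z₂/(Z₁+Z₂), |Z| = 3984 Ω, ∠Z = 37.48°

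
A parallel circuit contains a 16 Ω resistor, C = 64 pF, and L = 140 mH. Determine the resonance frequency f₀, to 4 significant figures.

53.17 kHz

ω₀ = 1/√(LC) = 1/√(0.14 × 6.4e-11) = 334100 rad/s
f₀ = ω₀/(2π) = 53.17 kHz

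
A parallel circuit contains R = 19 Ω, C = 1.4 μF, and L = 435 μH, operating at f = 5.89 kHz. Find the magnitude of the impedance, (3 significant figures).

18.6 Ω

ω = 2πf = 37010 rad/s
X_L = ωL = 16.1 Ω
X_C = 1/(ωC) = 19.3 Ω
Parallel: admittances add. Y = 1/R + 1/(jωL) + jωC
Y = (0.0526 − j0.0103) S
|Y| = 0.0536 S → |Z| = 1/|Y| = 18.6 Ω, ∠Z = −∠Y = 11.1°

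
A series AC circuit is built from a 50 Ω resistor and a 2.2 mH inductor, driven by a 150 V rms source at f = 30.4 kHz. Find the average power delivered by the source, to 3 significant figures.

6.28 W

ω = 2πf = 191000 rad/s
X_L = ωL = 420 Ω
Z = 50.0 + j420 Ω
|Z| = √(50.0² + 420²) = 423 Ω
∠Z = arctan(420/50.0) = 83.2°
I = V/|Z| = 354 mA
P = VI cos φ = 150 × 0.354 × cos(83.2°) = 6.28 W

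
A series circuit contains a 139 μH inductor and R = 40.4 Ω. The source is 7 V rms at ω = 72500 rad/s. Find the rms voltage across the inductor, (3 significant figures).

X_L = ωL = 10.1 Ω
Z = 40.4 + j10.1 Ω
|Z| = √(40.4² + 10.1²) = 41.6 Ω
I = V/|Z| = 168 mA
V_L = I·|Z_L| = 0.168 × 10.1 = 1.69 V

1.69 V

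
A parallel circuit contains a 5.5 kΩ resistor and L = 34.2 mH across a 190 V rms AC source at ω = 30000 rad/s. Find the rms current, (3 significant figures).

188 mA

X_L = ωL = 1030 Ω
Parallel: admittances add. Y = 1/R + 1/(jωL)
Y = (0.000182 − j0.000975) S
|Y| = 0.000991 S → |Z| = 1/|Y| = 1010 Ω, ∠Z = −∠Y = 79.4°
I = V/|Z| = 190/1010 = 188 mA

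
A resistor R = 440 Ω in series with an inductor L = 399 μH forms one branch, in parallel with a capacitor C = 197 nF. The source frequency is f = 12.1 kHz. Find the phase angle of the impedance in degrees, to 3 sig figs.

-81.3°

ω = 2πf = 76030 rad/s
X_L = ωL = 30.3 Ω
X_C = 1/(ωC) = 66.8 Ω
Branch 1 (R+jX_L): Z₁ = 440 + j30.3 Ω, |Z₁| = 441 Ω
Branch 2 (−jX_C): Z₂ = −j66.8 Ω
Parallel: Z = Z₁Z₂/(Z₁+Z₂), |Z| = 66.7 Ω, ∠Z = -81.3°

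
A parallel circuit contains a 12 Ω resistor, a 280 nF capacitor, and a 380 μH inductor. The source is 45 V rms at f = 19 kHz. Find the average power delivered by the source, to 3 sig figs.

ω = 2πf = 119400 rad/s
X_L = ωL = 45.4 Ω
X_C = 1/(ωC) = 29.9 Ω
Parallel: admittances add. Y = 1/R + 1/(jωL) + jωC
Y = (0.0833 + j0.0114) S
|Y| = 0.0841 S → |Z| = 1/|Y| = 11.9 Ω, ∠Z = −∠Y = -7.78°
I = V/|Z| = 3.78 A
P = VI cos φ = 45 × 3.78 × cos(-7.78°) = 169 W

169 W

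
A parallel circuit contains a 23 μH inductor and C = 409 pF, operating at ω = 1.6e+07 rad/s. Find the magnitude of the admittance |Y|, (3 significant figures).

3.83 mS

X_L = ωL = 368 Ω
X_C = 1/(ωC) = 153 Ω
Parallel: admittances add. Y = 1/(jωL) + jωC
Y = (0 + j0.00383) S
|Y| = 0.00383 S → |Z| = 1/|Y| = 261 Ω, ∠Z = −∠Y = -90.0°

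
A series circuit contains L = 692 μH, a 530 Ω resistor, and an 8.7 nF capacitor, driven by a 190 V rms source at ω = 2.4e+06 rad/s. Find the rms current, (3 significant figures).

112 mA

X_L = ωL = 1660 Ω
X_C = 1/(ωC) = 47.9 Ω
Net reactance X = X_L − X_C = 1610 Ω
Z = 530 + j1610 Ω
|Z| = √(530² + 1610²) = 1700 Ω
I = V/|Z| = 190/1700 = 112 mA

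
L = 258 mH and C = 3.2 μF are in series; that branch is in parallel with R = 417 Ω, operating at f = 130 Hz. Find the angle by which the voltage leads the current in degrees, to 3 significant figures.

-67.6°

ω = 2πf = 816.8 rad/s
X_L = ωL = 211 Ω
X_C = 1/(ωC) = 383 Ω
Branch 1: Z₁ = R = 417 Ω
Branch 2 (series LC): Z₂ = j(X_L − X_C) = −j172 Ω
Parallel: Z = Z₁Z₂/(Z₁+Z₂), |Z| = 159 Ω, ∠Z = -67.6°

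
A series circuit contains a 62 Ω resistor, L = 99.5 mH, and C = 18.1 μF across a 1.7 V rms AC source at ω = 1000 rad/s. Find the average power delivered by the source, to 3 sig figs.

X_L = ωL = 99.5 Ω
X_C = 1/(ωC) = 55.2 Ω
Net reactance X = X_L − X_C = 44.3 Ω
Z = 62.0 + j44.3 Ω
|Z| = √(62.0² + 44.3²) = 76.2 Ω
∠Z = arctan(44.3/62.0) = 35.5°
I = V/|Z| = 22.3 mA
P = VI cos φ = 1.7 × 0.0223 × cos(35.5°) = 30.9 mW

30.9 mW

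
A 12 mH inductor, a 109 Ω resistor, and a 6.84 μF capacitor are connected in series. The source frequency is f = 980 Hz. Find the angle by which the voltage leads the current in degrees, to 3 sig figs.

ω = 2πf = 6158 rad/s
X_L = ωL = 73.9 Ω
X_C = 1/(ωC) = 23.7 Ω
Net reactance X = X_L − X_C = 50.1 Ω
Z = 109 + j50.1 Ω
|Z| = √(109² + 50.1²) = 120 Ω
∠Z = arctan(50.1/109) = 24.7°

24.7°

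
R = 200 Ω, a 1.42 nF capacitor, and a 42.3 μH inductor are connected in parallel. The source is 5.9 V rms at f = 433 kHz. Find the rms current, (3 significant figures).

41.0 mA

ω = 2πf = 2.721e+06 rad/s
X_L = ωL = 115 Ω
X_C = 1/(ωC) = 259 Ω
Parallel: admittances add. Y = 1/R + 1/(jωL) + jωC
Y = (0.00500 − j0.00483) S
|Y| = 0.00695 S → |Z| = 1/|Y| = 144 Ω, ∠Z = −∠Y = 44.0°
I = V/|Z| = 5.9/144 = 41.0 mA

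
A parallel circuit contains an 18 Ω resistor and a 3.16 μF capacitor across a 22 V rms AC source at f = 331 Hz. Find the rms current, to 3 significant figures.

1.23 A

ω = 2πf = 2080 rad/s
X_C = 1/(ωC) = 152 Ω
Parallel: admittances add. Y = 1/R + jωC
Y = (0.0556 + j0.00657) S
|Y| = 0.0559 S → |Z| = 1/|Y| = 17.9 Ω, ∠Z = −∠Y = -6.75°
I = V/|Z| = 22/17.9 = 1.23 A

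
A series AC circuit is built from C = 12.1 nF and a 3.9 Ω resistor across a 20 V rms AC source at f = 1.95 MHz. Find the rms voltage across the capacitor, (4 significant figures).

17.31 V

ω = 2πf = 1.225e+07 rad/s
X_C = 1/(ωC) = 6.745 Ω
Z = 3.900 − j6.745 Ω
|Z| = √(3.900² + 6.745²) = 7.792 Ω
I = V/|Z| = 2.567 A
V_C = I·|Z_C| = 2.567 × 6.745 = 17.31 V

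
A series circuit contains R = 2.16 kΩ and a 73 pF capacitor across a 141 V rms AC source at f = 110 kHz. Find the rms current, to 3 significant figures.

ω = 2πf = 691200 rad/s
X_C = 1/(ωC) = 19800 Ω
Z = 2160 − j19800 Ω
|Z| = √(2160² + 19800²) = 19900 Ω
I = V/|Z| = 141/19900 = 7.07 mA

7.07 mA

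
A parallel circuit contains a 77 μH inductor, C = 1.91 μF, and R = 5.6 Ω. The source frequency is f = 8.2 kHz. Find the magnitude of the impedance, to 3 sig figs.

4.24 Ω

ω = 2πf = 51520 rad/s
X_L = ωL = 3.97 Ω
X_C = 1/(ωC) = 10.2 Ω
Parallel: admittances add. Y = 1/R + 1/(jωL) + jωC
Y = (0.179 − j0.154) S
|Y| = 0.236 S → |Z| = 1/|Y| = 4.24 Ω, ∠Z = −∠Y = 40.7°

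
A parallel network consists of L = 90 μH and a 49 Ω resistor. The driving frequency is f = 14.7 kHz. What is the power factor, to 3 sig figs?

0.167

ω = 2πf = 92360 rad/s
X_L = ωL = 8.31 Ω
Parallel: admittances add. Y = 1/R + 1/(jωL)
Y = (0.0204 − j0.120) S
|Y| = 0.122 S → |Z| = 1/|Y| = 8.20 Ω, ∠Z = −∠Y = 80.4°
cos φ = cos(80.4°) = 0.167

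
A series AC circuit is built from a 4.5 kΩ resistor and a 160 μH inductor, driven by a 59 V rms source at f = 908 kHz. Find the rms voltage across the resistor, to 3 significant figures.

ω = 2πf = 5.705e+06 rad/s
X_L = ωL = 913 Ω
Z = 4500 + j913 Ω
|Z| = √(4500² + 913²) = 4590 Ω
I = V/|Z| = 12.8 mA
V_R = I·|Z_R| = 0.0128 × 4500 = 57.8 V

57.8 V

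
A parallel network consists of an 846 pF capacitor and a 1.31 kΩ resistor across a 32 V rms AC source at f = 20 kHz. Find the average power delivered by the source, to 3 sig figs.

782 mW

ω = 2πf = 125700 rad/s
X_C = 1/(ωC) = 9410 Ω
Parallel: admittances add. Y = 1/R + jωC
Y = (0.000763 + j0.000106) S
|Y| = 0.000771 S → |Z| = 1/|Y| = 1300 Ω, ∠Z = −∠Y = -7.93°
I = V/|Z| = 24.7 mA
P = VI cos φ = 32 × 0.0247 × cos(-7.93°) = 782 mW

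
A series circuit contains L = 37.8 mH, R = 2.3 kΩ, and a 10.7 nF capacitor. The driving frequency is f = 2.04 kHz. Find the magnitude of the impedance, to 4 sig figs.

ω = 2πf = 12820 rad/s
X_L = ωL = 484.5 Ω
X_C = 1/(ωC) = 7291 Ω
Net reactance X = X_L − X_C = -6807 Ω
Z = 2300 − j6807 Ω
|Z| = √(2300² + 6807²) = 7185 Ω

7185 Ω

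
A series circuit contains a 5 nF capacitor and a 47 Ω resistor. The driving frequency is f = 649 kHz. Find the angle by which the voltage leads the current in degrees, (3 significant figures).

ω = 2πf = 4.078e+06 rad/s
X_C = 1/(ωC) = 49.0 Ω
Z = 47.0 − j49.0 Ω
|Z| = √(47.0² + 49.0²) = 67.9 Ω
∠Z = arctan(-49.0/47.0) = -46.2°

-46.2°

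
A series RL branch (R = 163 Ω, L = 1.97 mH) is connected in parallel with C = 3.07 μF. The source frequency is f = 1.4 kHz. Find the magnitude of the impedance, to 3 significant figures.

ω = 2πf = 8796 rad/s
X_L = ωL = 17.3 Ω
X_C = 1/(ωC) = 37.0 Ω
Branch 1 (R+jX_L): Z₁ = 163 + j17.3 Ω, |Z₁| = 164 Ω
Branch 2 (−jX_C): Z₂ = −j37.0 Ω
Parallel: Z = Z₁Z₂/(Z₁+Z₂), |Z| = 37.0 Ω, ∠Z = -77.0°

37.0 Ω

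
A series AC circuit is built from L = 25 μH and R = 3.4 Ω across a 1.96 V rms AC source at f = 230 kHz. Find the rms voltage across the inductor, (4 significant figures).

ω = 2πf = 1.445e+06 rad/s
X_L = ωL = 36.13 Ω
Z = 3.400 + j36.13 Ω
|Z| = √(3.400² + 36.13²) = 36.29 Ω
I = V/|Z| = 54.01 mA
V_L = I·|Z_L| = 0.05401 × 36.13 = 1.951 V

1.951 V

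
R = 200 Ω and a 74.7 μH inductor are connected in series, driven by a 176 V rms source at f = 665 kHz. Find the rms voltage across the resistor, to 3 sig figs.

ω = 2πf = 4.178e+06 rad/s
X_L = ωL = 312 Ω
Z = 200 + j312 Ω
|Z| = √(200² + 312²) = 371 Ω
I = V/|Z| = 475 mA
V_R = I·|Z_R| = 0.475 × 200 = 95.0 V

95.0 V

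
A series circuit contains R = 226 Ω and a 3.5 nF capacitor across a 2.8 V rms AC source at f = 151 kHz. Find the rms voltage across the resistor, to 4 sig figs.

ω = 2πf = 948800 rad/s
X_C = 1/(ωC) = 301.1 Ω
Z = 226.0 − j301.1 Ω
|Z| = √(226.0² + 301.1²) = 376.5 Ω
I = V/|Z| = 7.437 mA
V_R = I·|Z_R| = 0.007437 × 226.0 = 1.681 V

1.681 V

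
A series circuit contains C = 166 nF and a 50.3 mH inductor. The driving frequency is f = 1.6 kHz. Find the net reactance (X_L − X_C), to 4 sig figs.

ω = 2πf = 10050 rad/s
X_L = ωL = 505.7 Ω
X_C = 1/(ωC) = 599.2 Ω
X = 505.7 − 599.2 = -93.56 Ω

-93.56 Ω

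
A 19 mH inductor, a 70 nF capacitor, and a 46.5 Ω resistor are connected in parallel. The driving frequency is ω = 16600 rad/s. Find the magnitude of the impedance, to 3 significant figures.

46.3 Ω

X_L = ωL = 315 Ω
X_C = 1/(ωC) = 861 Ω
Parallel: admittances add. Y = 1/R + 1/(jωL) + jωC
Y = (0.0215 − j0.00201) S
|Y| = 0.0216 S → |Z| = 1/|Y| = 46.3 Ω, ∠Z = −∠Y = 5.34°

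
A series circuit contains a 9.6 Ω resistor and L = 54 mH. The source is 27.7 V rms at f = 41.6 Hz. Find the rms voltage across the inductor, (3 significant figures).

ω = 2πf = 261.4 rad/s
X_L = ωL = 14.1 Ω
Z = 9.60 + j14.1 Ω
|Z| = √(9.60² + 14.1²) = 17.1 Ω
I = V/|Z| = 1.62 A
V_L = I·|Z_L| = 1.62 × 14.1 = 22.9 V

22.9 V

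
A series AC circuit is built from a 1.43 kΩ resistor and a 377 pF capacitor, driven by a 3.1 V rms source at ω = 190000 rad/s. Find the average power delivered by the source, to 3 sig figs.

X_C = 1/(ωC) = 14000 Ω
Z = 1430 − j14000 Ω
|Z| = √(1430² + 14000²) = 14000 Ω
∠Z = arctan(-14000/1430) = -84.2°
I = V/|Z| = 221 μA
P = VI cos φ = 3.1 × 0.000221 × cos(-84.2°) = 69.8 μW

69.8 μW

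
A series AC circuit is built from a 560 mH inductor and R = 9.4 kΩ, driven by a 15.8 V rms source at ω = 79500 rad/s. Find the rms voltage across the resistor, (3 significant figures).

X_L = ωL = 44500 Ω
Z = 9400 + j44500 Ω
|Z| = √(9400² + 44500²) = 45500 Ω
I = V/|Z| = 347 μA
V_R = I·|Z_R| = 0.000347 × 9400 = 3.26 V

3.26 V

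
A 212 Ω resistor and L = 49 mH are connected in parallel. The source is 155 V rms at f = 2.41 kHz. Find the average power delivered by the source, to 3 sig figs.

ω = 2πf = 15140 rad/s
X_L = ωL = 742 Ω
Parallel: admittances add. Y = 1/R + 1/(jωL)
Y = (0.00472 − j0.00135) S
|Y| = 0.00491 S → |Z| = 1/|Y| = 204 Ω, ∠Z = −∠Y = 15.9°
I = V/|Z| = 760 mA
P = VI cos φ = 155 × 0.760 × cos(15.9°) = 113 W

113 W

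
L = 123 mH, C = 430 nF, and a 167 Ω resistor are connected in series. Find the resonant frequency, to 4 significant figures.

692.0 Hz

ω₀ = 1/√(LC) = 1/√(0.123 × 4.3e-07) = 4348 rad/s
f₀ = ω₀/(2π) = 692.0 Hz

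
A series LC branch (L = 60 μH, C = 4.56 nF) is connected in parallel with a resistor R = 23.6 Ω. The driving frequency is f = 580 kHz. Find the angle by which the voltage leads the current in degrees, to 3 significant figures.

8.47°

ω = 2πf = 3.644e+06 rad/s
X_L = ωL = 219 Ω
X_C = 1/(ωC) = 60.2 Ω
Branch 1: Z₁ = R = 23.6 Ω
Branch 2 (series LC): Z₂ = j(X_L − X_C) = j158 Ω
Parallel: Z = Z₁Z₂/(Z₁+Z₂), |Z| = 23.3 Ω, ∠Z = 8.47°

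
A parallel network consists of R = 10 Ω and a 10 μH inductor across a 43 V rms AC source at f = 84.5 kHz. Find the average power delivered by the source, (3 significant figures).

185 W

ω = 2πf = 530900 rad/s
X_L = ωL = 5.31 Ω
Parallel: admittances add. Y = 1/R + 1/(jωL)
Y = (0.100 − j0.188) S
|Y| = 0.213 S → |Z| = 1/|Y| = 4.69 Ω, ∠Z = −∠Y = 62.0°
I = V/|Z| = 9.17 A
P = VI cos φ = 43 × 9.17 × cos(62.0°) = 185 W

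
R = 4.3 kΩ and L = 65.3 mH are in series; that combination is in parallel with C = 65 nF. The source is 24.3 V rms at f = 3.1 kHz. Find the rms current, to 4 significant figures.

29.69 mA

ω = 2πf = 19480 rad/s
X_L = ωL = 1272 Ω
X_C = 1/(ωC) = 789.9 Ω
Branch 1 (R+jX_L): Z₁ = 4300 + j1272 Ω, |Z₁| = 4484 Ω
Branch 2 (−jX_C): Z₂ = −j789.9 Ω
Parallel: Z = Z₁Z₂/(Z₁+Z₂), |Z| = 818.6 Ω, ∠Z = -79.92°
I = V/|Z| = 24.3/818.6 = 29.69 mA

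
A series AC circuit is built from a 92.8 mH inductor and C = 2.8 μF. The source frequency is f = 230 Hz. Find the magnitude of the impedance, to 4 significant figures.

113.0 Ω

ω = 2πf = 1445 rad/s
X_L = ωL = 134.1 Ω
X_C = 1/(ωC) = 247.1 Ω
Net reactance X = X_L − X_C = -113.0 Ω
Z = − j113.0 Ω
|Z| = √(0² + 113.0²) = 113.0 Ω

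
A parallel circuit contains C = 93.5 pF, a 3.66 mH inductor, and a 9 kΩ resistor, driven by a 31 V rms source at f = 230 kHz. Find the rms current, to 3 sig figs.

3.83 mA

ω = 2πf = 1.445e+06 rad/s
X_L = ωL = 5290 Ω
X_C = 1/(ωC) = 7400 Ω
Parallel: admittances add. Y = 1/R + 1/(jωL) + jωC
Y = (0.000111 − j5.39e-05) S
|Y| = 0.000124 S → |Z| = 1/|Y| = 8100 Ω, ∠Z = −∠Y = 25.9°
I = V/|Z| = 31/8100 = 3.83 mA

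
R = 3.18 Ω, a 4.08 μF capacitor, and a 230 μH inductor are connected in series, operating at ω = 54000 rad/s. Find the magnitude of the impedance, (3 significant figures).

8.50 Ω

X_L = ωL = 12.4 Ω
X_C = 1/(ωC) = 4.54 Ω
Net reactance X = X_L − X_C = 7.88 Ω
Z = 3.18 + j7.88 Ω
|Z| = √(3.18² + 7.88²) = 8.50 Ω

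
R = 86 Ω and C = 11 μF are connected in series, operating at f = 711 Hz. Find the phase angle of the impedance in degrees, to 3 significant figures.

-13.3°

ω = 2πf = 4467 rad/s
X_C = 1/(ωC) = 20.3 Ω
Z = 86.0 − j20.3 Ω
|Z| = √(86.0² + 20.3²) = 88.4 Ω
∠Z = arctan(-20.3/86.0) = -13.3°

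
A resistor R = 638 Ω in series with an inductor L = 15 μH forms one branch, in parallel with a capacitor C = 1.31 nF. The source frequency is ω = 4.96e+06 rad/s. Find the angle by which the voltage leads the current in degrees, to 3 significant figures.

X_L = ωL = 74.4 Ω
X_C = 1/(ωC) = 154 Ω
Branch 1 (R+jX_L): Z₁ = 638 + j74.4 Ω, |Z₁| = 642 Ω
Branch 2 (−jX_C): Z₂ = −j154 Ω
Parallel: Z = Z₁Z₂/(Z₁+Z₂), |Z| = 154 Ω, ∠Z = -76.2°

-76.2°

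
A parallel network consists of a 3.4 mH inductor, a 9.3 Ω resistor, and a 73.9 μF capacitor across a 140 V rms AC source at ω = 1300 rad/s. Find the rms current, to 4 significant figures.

23.64 A

X_L = ωL = 4.420 Ω
X_C = 1/(ωC) = 10.41 Ω
Parallel: admittances add. Y = 1/R + 1/(jωL) + jωC
Y = (0.1075 − j0.1302) S
|Y| = 0.1688 S → |Z| = 1/|Y| = 5.923 Ω, ∠Z = −∠Y = 50.44°
I = V/|Z| = 140/5.923 = 23.64 A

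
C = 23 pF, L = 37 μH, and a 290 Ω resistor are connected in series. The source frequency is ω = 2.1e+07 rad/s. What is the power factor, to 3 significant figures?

0.219

X_L = ωL = 777 Ω
X_C = 1/(ωC) = 2070 Ω
Net reactance X = X_L − X_C = -1290 Ω
Z = 290 − j1290 Ω
|Z| = √(290² + 1290²) = 1330 Ω
∠Z = arctan(-1290/290) = -77.4°
cos φ = cos(-77.4°) = 0.219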